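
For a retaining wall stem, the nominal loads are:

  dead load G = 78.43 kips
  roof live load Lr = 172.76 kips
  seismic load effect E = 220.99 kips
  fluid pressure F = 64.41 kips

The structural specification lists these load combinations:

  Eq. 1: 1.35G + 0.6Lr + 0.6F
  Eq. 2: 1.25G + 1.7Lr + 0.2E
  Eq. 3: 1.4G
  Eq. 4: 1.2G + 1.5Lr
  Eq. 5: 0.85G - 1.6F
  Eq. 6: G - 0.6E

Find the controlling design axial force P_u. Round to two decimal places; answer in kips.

435.93 kips

Eq. 1: 1.35(78.43) + 0.6(172.76) + 0.6(64.41) = 248.18
Eq. 2: 1.25(78.43) + 1.7(172.76) + 0.2(220.99) = 98.04 + 293.69 + 44.20 = 435.93
Eq. 3: 1.4(78.43) = 109.80
Eq. 4: 1.2(78.43) + 1.5(172.76) = 94.12 + 259.14 = 353.26
Eq. 5: 0.85(78.43) - 1.6(64.41) = 66.67 - 103.06 = -36.39
Eq. 6: 1.0(78.43) - 0.6(220.99) = 78.43 - 132.59 = -54.16
Maximum is from combination 2.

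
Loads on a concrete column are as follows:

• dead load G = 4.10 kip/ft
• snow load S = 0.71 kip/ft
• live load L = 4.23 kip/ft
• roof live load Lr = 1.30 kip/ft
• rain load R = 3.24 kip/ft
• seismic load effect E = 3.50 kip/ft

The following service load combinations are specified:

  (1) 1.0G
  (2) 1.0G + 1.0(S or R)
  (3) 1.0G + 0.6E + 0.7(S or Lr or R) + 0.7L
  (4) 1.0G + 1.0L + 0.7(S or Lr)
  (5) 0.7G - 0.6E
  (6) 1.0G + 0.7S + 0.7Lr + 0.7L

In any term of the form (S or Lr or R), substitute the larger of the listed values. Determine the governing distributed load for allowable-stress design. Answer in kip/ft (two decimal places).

11.43 kip/ft

(S or R) → R = 3.24 kip/ft; (S or Lr or R) → R = 3.24 kip/ft; (S or Lr) → Lr = 1.30 kip/ft.
(1) 1.0(4.10) = 4.10
(2) 1.0(4.10) + 1.0(3.24) = 4.10 + 3.24 = 7.34
(3) 1.0(4.10) + 0.6(3.50) + 0.7(3.24) + 0.7(4.23) = 4.10 + 2.10 + 2.27 + 2.96 = 11.43
(4) 1.0(4.10) + 1.0(4.23) + 0.7(1.30) = 4.10 + 4.23 + 0.91 = 9.24
(5) 0.7(4.10) - 0.6(3.50) = 2.87 - 2.10 = 0.77
(6) 1.0(4.10) + 0.7(0.71) + 0.7(1.30) + 0.7(4.23) = 4.10 + 0.50 + 0.91 + 2.96 = 8.47
Combination 3 governs: w = 11.43 kip/ft.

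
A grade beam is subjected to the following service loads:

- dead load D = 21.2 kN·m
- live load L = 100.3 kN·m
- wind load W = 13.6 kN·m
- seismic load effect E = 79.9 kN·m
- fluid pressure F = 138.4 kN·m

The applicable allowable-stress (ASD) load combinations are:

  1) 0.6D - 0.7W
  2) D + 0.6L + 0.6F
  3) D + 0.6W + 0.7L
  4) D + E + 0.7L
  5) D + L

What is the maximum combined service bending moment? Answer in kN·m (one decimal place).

1) 0.6(21.2) - 0.7(13.6) = 12.7 - 9.5 = 3.2
2) 1.0(21.2) + 0.6(100.3) + 0.6(138.4) = 21.2 + 60.2 + 83.0 = 164.4
3) 1.0(21.2) + 0.6(13.6) + 0.7(100.3) = 21.2 + 8.2 + 70.2 = 99.6
4) 1.0(21.2) + 1.0(79.9) + 0.7(100.3) = 21.2 + 79.9 + 70.2 = 171.3
5) 1.0(21.2) + 1.0(100.3) = 21.2 + 100.3 = 121.5
The controlling combination is 4, giving 171.3 kN·m.

171.3 kN·m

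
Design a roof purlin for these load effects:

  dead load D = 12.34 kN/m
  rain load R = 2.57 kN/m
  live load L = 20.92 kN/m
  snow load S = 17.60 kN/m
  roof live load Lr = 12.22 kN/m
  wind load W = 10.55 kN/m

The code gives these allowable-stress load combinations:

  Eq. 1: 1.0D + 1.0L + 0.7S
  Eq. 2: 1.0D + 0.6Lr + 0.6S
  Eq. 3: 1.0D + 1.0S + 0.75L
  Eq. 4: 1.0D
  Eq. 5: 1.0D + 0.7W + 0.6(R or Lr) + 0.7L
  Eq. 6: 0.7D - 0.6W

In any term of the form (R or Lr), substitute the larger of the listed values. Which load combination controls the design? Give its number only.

Combination 3

(R or Lr) → Lr = 12.22 kN/m.
Eq. 1: 1.0(12.34) + 1.0(20.92) + 0.7(17.60) = 12.34 + 20.92 + 12.32 = 45.58
Eq. 2: 1.0(12.34) + 0.6(12.22) + 0.6(17.60) = 12.34 + 7.33 + 10.56 = 30.23
Eq. 3: 1.0(12.34) + 1.0(17.60) + 0.75(20.92) = 12.34 + 17.60 + 15.69 = 45.63
Eq. 4: 1.0(12.34) = 12.34
Eq. 5: 1.0(12.34) + 0.7(10.55) + 0.6(12.22) + 0.7(20.92) = 12.34 + 7.39 + 7.33 + 14.64 = 41.70
Eq. 6: 0.7(12.34) - 0.6(10.55) = 8.64 - 6.33 = 2.31
The largest value is 45.63 kN/m from combination 3.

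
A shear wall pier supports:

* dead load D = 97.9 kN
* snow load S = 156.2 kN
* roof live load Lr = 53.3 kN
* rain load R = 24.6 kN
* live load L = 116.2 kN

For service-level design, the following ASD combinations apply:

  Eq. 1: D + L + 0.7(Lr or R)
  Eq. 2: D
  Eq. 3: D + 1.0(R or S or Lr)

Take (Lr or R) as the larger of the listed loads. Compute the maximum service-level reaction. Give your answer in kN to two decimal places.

254.10 kN

(Lr or R) → Lr = 53.3 kN; (R or S or Lr) → S = 156.2 kN.
Eq. 1: 1.0(97.9) + 1.0(116.2) + 0.7(53.3) = 97.90 + 116.20 + 37.31 = 251.41
Eq. 2: 1.0(97.9) = 97.90
Eq. 3: 1.0(97.9) + 1.0(156.2) = 97.90 + 156.20 = 254.10
Maximum is from combination 3.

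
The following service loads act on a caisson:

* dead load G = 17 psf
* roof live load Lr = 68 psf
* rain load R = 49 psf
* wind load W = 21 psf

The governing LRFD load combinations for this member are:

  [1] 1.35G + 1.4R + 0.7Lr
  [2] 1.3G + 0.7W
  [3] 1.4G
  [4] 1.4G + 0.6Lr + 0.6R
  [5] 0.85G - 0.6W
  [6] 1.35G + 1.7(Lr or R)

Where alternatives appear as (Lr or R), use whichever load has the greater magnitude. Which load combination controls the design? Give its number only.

(Lr or R) → Lr = 68 psf.
[1] 1.35(17) + 1.4(49) + 0.7(68) = 22.95 + 68.60 + 47.60 = 139.15
[2] 1.3(17) + 0.7(21) = 22.10 + 14.70 = 36.80
[3] 1.4(17) = 23.80
[4] 1.4(17) + 0.6(68) + 0.6(49) = 23.80 + 40.80 + 29.40 = 94.00
[5] 0.85(17) - 0.6(21) = 14.45 - 12.60 = 1.85
[6] 1.35(17) + 1.7(68) = 22.95 + 115.60 = 138.55
The largest value is 139.15 psf from combination 1.

Combination 1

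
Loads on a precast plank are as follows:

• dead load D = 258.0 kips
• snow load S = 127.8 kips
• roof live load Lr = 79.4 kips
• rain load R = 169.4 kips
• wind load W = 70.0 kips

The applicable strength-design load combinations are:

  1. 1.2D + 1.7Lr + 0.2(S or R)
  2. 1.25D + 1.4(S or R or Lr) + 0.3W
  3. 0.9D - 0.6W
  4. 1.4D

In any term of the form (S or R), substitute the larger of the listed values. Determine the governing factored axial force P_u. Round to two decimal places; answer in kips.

580.66 kips

(S or R) → R = 169.4 kips; (S or R or Lr) → R = 169.4 kips.
1. 1.2(258.0) + 1.7(79.4) + 0.2(169.4) = 309.60 + 134.98 + 33.88 = 478.46
2. 1.25(258.0) + 1.4(169.4) + 0.3(70.0) = 322.50 + 237.16 + 21.00 = 580.66
3. 0.9(258.0) - 0.6(70.0) = 232.20 - 42.00 = 190.20
4. 1.4(258.0) = 361.20
Maximum is from combination 2.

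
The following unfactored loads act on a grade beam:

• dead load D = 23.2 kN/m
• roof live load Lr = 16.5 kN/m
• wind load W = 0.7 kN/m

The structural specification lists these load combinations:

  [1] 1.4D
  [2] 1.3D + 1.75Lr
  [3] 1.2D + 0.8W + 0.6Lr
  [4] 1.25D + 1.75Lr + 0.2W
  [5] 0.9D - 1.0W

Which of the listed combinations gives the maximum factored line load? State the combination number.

Combination 2

[1] 1.4(23.2) = 32.48
[2] 1.3(23.2) + 1.75(16.5) = 30.16 + 28.88 = 59.04
[3] 1.2(23.2) + 0.8(0.7) + 0.6(16.5) = 27.84 + 0.56 + 9.90 = 38.30
[4] 1.25(23.2) + 1.75(16.5) + 0.2(0.7) = 29.00 + 28.88 + 0.14 = 58.02
[5] 0.9(23.2) - 1.0(0.7) = 20.88 - 0.70 = 20.18
The largest value is 59.04 kN/m from combination 2.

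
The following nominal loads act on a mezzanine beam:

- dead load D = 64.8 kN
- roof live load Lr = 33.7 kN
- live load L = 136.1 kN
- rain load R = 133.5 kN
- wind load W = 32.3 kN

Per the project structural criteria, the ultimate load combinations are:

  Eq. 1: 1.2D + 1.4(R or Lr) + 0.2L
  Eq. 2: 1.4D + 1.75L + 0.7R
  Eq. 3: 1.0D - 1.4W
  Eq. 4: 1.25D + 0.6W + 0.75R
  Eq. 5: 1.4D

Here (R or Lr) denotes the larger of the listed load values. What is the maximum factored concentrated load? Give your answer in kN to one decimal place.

422.3 kN

(R or Lr) → R = 133.5 kN.
Eq. 1: 1.2(64.8) + 1.4(133.5) + 0.2(136.1) = 77.8 + 186.9 + 27.2 = 291.9
Eq. 2: 1.4(64.8) + 1.75(136.1) + 0.7(133.5) = 422.3
Eq. 3: 1.0(64.8) - 1.4(32.3) = 64.8 - 45.2 = 19.6
Eq. 4: 1.25(64.8) + 0.6(32.3) + 0.75(133.5) = 81.0 + 19.4 + 100.1 = 200.5
Eq. 5: 1.4(64.8) = 90.7
Combination 2 governs: P_u = 422.3 kN.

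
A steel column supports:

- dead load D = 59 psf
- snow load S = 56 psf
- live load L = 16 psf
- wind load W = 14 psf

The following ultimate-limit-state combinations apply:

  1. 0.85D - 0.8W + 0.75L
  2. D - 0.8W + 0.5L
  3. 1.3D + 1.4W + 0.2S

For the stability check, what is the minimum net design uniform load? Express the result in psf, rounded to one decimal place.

1. 0.85(59) - 0.8(14) + 0.75(16) = 50.2 - 11.2 + 12.0 = 51.0
2. 1.0(59) - 0.8(14) + 0.5(16) = 59.0 - 11.2 + 8.0 = 55.8
3. 1.3(59) + 1.4(14) + 0.2(56) = 76.7 + 19.6 + 11.2 = 107.5
Combination 1 gives the minimum: 51.0 psf.

51.0 psf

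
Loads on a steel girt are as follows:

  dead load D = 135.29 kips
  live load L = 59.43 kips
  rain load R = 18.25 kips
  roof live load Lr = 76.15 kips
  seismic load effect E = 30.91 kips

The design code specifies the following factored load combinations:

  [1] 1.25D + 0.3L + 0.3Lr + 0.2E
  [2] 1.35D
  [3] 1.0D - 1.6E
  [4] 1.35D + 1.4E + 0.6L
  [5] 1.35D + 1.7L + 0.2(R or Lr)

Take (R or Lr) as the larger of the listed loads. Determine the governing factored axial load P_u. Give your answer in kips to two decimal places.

(R or Lr) → Lr = 76.15 kips.
[1] 1.25(135.29) + 0.3(59.43) + 0.3(76.15) + 0.2(30.91) = 169.11 + 17.83 + 22.85 + 6.18 = 215.97
[2] 1.35(135.29) = 182.64
[3] 1.0(135.29) - 1.6(30.91) = 135.29 - 49.46 = 85.83
[4] 1.35(135.29) + 1.4(30.91) + 0.6(59.43) = 182.64 + 43.27 + 35.66 = 261.57
[5] 1.35(135.29) + 1.7(59.43) + 0.2(76.15) = 182.64 + 101.03 + 15.23 = 298.90
Combination 5 governs: P_u = 298.90 kips.

298.90 kips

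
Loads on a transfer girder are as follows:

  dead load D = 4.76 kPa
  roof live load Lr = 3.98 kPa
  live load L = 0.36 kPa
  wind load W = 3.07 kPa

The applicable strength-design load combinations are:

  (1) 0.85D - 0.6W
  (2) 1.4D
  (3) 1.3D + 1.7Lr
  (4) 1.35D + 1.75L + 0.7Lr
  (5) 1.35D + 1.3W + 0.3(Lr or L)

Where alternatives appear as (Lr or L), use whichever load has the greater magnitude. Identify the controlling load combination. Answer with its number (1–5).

(Lr or L) → Lr = 3.98 kPa.
(1) 0.85(4.76) - 0.6(3.07) = 2.20
(2) 1.4(4.76) = 6.66
(3) 1.3(4.76) + 1.7(3.98) = 12.95
(4) 1.35(4.76) + 1.75(0.36) + 0.7(3.98) = 9.84
(5) 1.35(4.76) + 1.3(3.07) + 0.3(3.98) = 11.61
The largest value is 12.95 kPa from combination 3.

Combination 3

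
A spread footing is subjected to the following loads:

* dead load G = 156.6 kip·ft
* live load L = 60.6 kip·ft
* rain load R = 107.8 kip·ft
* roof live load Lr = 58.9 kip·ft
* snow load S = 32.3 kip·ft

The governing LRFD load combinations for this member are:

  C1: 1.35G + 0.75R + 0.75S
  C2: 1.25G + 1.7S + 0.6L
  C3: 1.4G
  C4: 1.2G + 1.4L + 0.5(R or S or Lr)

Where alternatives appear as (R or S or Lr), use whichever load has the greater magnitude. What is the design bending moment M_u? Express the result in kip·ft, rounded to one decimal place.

(R or S or Lr) → R = 107.8 kip·ft.
C1: 1.35(156.6) + 0.75(107.8) + 0.75(32.3) = 211.4 + 80.9 + 24.2 = 316.5
C2: 1.25(156.6) + 1.7(32.3) + 0.6(60.6) = 287.0
C3: 1.4(156.6) = 219.2
C4: 1.2(156.6) + 1.4(60.6) + 0.5(107.8) = 326.7
Maximum is from combination 4.

326.7 kip·ft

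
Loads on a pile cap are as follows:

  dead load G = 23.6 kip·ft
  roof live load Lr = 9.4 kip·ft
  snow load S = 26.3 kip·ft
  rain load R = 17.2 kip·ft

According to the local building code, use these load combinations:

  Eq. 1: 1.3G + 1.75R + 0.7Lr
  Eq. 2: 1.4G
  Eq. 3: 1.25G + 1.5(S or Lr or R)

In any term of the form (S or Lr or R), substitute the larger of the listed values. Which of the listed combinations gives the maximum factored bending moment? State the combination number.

Combination 3

(S or Lr or R) → S = 26.3 kip·ft.
Eq. 1: 1.3(23.6) + 1.75(17.2) + 0.7(9.4) = 30.7 + 30.1 + 6.6 = 67.4
Eq. 2: 1.4(23.6) = 33.0
Eq. 3: 1.25(23.6) + 1.5(26.3) = 29.5 + 39.5 = 69.0
The largest value is 69.0 kip·ft from combination 3.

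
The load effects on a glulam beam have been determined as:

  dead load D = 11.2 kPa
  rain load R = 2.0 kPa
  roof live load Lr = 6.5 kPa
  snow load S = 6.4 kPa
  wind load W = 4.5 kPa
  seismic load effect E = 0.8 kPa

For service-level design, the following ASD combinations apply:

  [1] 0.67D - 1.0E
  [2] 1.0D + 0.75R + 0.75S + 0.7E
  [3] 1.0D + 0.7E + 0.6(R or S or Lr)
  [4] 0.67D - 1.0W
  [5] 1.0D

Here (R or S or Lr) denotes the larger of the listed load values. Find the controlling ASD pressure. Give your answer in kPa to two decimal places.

18.06 kPa

(R or S or Lr) → Lr = 6.5 kPa.
[1] 0.67(11.2) - 1.0(0.8) = 6.70
[2] 1.0(11.2) + 0.75(2.0) + 0.75(6.4) + 0.7(0.8) = 18.06
[3] 1.0(11.2) + 0.7(0.8) + 0.6(6.5) = 15.66
[4] 0.67(11.2) - 1.0(4.5) = 3.00
[5] 1.0(11.2) = 11.20
The controlling combination is 2, giving 18.06 kPa.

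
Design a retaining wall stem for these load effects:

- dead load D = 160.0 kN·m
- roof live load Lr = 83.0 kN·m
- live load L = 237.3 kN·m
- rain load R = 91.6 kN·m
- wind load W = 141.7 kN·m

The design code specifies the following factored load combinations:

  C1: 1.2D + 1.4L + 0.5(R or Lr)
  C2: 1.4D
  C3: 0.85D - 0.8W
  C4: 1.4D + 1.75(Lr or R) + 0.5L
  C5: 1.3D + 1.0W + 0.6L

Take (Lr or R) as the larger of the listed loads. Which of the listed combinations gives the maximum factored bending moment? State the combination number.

Combination 1

(R or Lr) → R = 91.6 kN·m; (Lr or R) → R = 91.6 kN·m.
C1: 1.2(160.0) + 1.4(237.3) + 0.5(91.6) = 192.00 + 332.22 + 45.80 = 570.02
C2: 1.4(160.0) = 224.00
C3: 0.85(160.0) - 0.8(141.7) = 136.00 - 113.36 = 22.64
C4: 1.4(160.0) + 1.75(91.6) + 0.5(237.3) = 224.00 + 160.30 + 118.65 = 502.95
C5: 1.3(160.0) + 1.0(141.7) + 0.6(237.3) = 208.00 + 141.70 + 142.38 = 492.08
The largest value is 570.02 kN·m from combination 1.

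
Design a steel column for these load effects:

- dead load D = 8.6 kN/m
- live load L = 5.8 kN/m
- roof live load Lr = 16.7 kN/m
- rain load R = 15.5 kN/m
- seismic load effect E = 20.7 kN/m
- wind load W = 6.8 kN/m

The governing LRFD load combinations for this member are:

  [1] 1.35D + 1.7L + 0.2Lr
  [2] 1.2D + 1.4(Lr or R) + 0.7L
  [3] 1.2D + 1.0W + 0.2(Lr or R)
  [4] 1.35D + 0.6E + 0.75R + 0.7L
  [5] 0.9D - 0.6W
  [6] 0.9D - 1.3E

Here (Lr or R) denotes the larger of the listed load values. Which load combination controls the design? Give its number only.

(Lr or R) → Lr = 16.7 kN/m.
[1] 1.35(8.6) + 1.7(5.8) + 0.2(16.7) = 11.6 + 9.9 + 3.3 = 24.8
[2] 1.2(8.6) + 1.4(16.7) + 0.7(5.8) = 10.3 + 23.4 + 4.1 = 37.8
[3] 1.2(8.6) + 1.0(6.8) + 0.2(16.7) = 20.5
[4] 1.35(8.6) + 0.6(20.7) + 0.75(15.5) + 0.7(5.8) = 11.6 + 12.4 + 11.6 + 4.1 = 39.7
[5] 0.9(8.6) - 0.6(6.8) = 3.7
[6] 0.9(8.6) - 1.3(20.7) = 7.7 - 26.9 = -19.2
The largest value is 39.7 kN/m from combination 4.

Combination 4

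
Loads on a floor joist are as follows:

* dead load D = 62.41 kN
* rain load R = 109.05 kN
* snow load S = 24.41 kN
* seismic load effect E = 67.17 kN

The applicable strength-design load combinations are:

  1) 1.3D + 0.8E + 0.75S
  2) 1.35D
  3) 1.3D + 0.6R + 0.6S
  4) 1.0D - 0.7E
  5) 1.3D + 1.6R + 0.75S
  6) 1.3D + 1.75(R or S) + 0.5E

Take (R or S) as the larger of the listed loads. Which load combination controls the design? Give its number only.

(R or S) → R = 109.05 kN.
1) 1.3(62.41) + 0.8(67.17) + 0.75(24.41) = 153.18
2) 1.35(62.41) = 84.25
3) 1.3(62.41) + 0.6(109.05) + 0.6(24.41) = 161.21
4) 1.0(62.41) - 0.7(67.17) = 15.39
5) 1.3(62.41) + 1.6(109.05) + 0.75(24.41) = 273.92
6) 1.3(62.41) + 1.75(109.05) + 0.5(67.17) = 305.56
The largest value is 305.56 kN from combination 6.

Combination 6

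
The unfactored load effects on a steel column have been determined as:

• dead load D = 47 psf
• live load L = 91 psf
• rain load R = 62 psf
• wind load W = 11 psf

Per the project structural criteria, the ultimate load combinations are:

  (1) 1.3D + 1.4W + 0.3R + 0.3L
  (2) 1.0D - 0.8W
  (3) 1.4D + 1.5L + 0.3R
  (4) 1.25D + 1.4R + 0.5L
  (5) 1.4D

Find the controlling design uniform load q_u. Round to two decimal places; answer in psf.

(1) 1.3(47) + 1.4(11) + 0.3(62) + 0.3(91) = 122.40
(2) 1.0(47) - 0.8(11) = 38.20
(3) 1.4(47) + 1.5(91) + 0.3(62) = 220.90
(4) 1.25(47) + 1.4(62) + 0.5(91) = 191.05
(5) 1.4(47) = 65.80
Maximum is from combination 3.

220.90 psf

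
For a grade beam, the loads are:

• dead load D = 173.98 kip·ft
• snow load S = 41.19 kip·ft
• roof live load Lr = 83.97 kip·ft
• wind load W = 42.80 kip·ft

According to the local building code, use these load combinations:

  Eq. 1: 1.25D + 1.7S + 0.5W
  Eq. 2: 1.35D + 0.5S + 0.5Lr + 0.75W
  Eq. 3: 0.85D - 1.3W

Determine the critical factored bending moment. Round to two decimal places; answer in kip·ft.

Eq. 1: 1.25(173.98) + 1.7(41.19) + 0.5(42.80) = 217.48 + 70.02 + 21.40 = 308.90
Eq. 2: 1.35(173.98) + 0.5(41.19) + 0.5(83.97) + 0.75(42.80) = 329.55
Eq. 3: 0.85(173.98) - 1.3(42.80) = 147.88 - 55.64 = 92.24
Combination 2 governs: M_u = 329.55 kip·ft.

329.55 kip·ft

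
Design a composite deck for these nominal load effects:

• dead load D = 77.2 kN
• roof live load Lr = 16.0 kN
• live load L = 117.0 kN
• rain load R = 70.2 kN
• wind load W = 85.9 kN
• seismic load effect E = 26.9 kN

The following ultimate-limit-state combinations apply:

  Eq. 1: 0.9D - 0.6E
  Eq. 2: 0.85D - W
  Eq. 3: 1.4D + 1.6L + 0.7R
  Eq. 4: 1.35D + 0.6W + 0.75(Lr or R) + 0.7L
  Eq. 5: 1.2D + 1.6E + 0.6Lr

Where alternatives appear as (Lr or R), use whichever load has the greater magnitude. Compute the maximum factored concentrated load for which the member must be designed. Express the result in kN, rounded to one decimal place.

344.4 kN

(Lr or R) → R = 70.2 kN.
Eq. 1: 0.9(77.2) - 0.6(26.9) = 53.3
Eq. 2: 0.85(77.2) - 1.0(85.9) = 65.6 - 85.9 = -20.3
Eq. 3: 1.4(77.2) + 1.6(117.0) + 0.7(70.2) = 108.1 + 187.2 + 49.1 = 344.4
Eq. 4: 1.35(77.2) + 0.6(85.9) + 0.75(70.2) + 0.7(117.0) = 104.2 + 51.5 + 52.7 + 81.9 = 290.3
Eq. 5: 1.2(77.2) + 1.6(26.9) + 0.6(16.0) = 145.3
Combination 3 governs: P_u = 344.4 kN.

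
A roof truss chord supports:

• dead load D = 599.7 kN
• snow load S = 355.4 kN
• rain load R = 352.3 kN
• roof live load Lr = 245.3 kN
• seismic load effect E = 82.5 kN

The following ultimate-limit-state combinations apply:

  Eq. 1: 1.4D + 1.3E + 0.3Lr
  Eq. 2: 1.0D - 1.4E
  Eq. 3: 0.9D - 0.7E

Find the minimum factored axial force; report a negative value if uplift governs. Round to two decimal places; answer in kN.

Eq. 1: 1.4(599.7) + 1.3(82.5) + 0.3(245.3) = 1020.42
Eq. 2: 1.0(599.7) - 1.4(82.5) = 484.20
Eq. 3: 0.9(599.7) - 0.7(82.5) = 481.98
Combination 3 gives the minimum: 481.98 kN.

481.98 kN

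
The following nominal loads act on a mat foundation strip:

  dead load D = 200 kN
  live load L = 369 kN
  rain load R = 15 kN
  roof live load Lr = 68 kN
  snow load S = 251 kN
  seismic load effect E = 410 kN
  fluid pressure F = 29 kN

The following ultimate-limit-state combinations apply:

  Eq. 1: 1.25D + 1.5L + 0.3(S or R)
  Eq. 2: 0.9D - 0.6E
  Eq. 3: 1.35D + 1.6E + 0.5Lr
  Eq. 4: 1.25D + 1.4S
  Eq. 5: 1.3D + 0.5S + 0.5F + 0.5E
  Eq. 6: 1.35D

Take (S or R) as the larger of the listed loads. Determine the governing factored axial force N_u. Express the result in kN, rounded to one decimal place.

(S or R) → S = 251 kN.
Eq. 1: 1.25(200) + 1.5(369) + 0.3(251) = 878.8
Eq. 2: 0.9(200) - 0.6(410) = -66.0
Eq. 3: 1.35(200) + 1.6(410) + 0.5(68) = 960.0
Eq. 4: 1.25(200) + 1.4(251) = 601.4
Eq. 5: 1.3(200) + 0.5(251) + 0.5(29) + 0.5(410) = 605.0
Eq. 6: 1.35(200) = 270.0
Maximum is from combination 3.

960.0 kN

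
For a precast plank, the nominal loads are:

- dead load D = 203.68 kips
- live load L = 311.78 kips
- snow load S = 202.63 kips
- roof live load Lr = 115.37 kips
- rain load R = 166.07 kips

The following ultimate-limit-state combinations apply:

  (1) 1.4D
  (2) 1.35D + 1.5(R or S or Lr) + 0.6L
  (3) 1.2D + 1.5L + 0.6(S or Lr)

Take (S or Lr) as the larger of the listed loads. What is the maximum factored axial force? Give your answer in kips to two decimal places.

833.66 kips

(R or S or Lr) → S = 202.63 kips; (S or Lr) → S = 202.63 kips.
(1) 1.4(203.68) = 285.15
(2) 1.35(203.68) + 1.5(202.63) + 0.6(311.78) = 765.98
(3) 1.2(203.68) + 1.5(311.78) + 0.6(202.63) = 833.66
The controlling combination is 3, giving 833.66 kips.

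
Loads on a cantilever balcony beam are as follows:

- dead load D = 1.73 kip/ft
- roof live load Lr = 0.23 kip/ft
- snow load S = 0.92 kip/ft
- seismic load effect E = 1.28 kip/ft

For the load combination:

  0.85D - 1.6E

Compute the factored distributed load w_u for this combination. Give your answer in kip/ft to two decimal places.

0.85(1.73) - 1.6(1.28) = 1.47 - 2.05 = -0.58
w_u = -0.58 kip/ft.

-0.58 kip/ft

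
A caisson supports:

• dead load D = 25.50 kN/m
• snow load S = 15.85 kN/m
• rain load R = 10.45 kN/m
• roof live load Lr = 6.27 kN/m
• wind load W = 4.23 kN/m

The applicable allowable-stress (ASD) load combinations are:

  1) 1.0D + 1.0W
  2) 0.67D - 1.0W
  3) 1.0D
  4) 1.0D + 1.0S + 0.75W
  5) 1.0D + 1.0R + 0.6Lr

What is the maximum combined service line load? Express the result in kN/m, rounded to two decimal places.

1) 1.0(25.50) + 1.0(4.23) = 29.73
2) 0.67(25.50) - 1.0(4.23) = 12.86
3) 1.0(25.50) = 25.50
4) 1.0(25.50) + 1.0(15.85) + 0.75(4.23) = 44.52
5) 1.0(25.50) + 1.0(10.45) + 0.6(6.27) = 39.71
Maximum is from combination 4.

44.52 kN/m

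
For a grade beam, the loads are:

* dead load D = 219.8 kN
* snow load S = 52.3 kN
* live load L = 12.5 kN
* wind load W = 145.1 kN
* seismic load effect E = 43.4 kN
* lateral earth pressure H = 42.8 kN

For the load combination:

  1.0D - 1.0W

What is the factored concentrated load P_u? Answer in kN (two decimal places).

1.0(219.8) - 1.0(145.1) = 219.80 - 145.10 = 74.70
P_u = 74.70 kN.

74.70 kN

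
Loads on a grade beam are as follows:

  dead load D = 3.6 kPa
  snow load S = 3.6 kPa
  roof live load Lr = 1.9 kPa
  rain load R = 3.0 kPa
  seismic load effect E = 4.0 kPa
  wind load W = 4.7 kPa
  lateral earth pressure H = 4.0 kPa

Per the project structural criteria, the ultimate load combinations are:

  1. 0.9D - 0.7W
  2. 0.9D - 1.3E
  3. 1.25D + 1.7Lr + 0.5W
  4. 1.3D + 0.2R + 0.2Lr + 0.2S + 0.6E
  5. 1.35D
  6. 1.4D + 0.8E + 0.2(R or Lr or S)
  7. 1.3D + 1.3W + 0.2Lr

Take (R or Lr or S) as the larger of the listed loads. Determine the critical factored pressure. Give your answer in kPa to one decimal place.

11.2 kPa

(R or Lr or S) → S = 3.6 kPa.
1. 0.9(3.6) - 0.7(4.7) = 3.2 - 3.3 = -0.1
2. 0.9(3.6) - 1.3(4.0) = 3.2 - 5.2 = -2.0
3. 1.25(3.6) + 1.7(1.9) + 0.5(4.7) = 4.5 + 3.2 + 2.4 = 10.1
4. 1.3(3.6) + 0.2(3.0) + 0.2(1.9) + 0.2(3.6) + 0.6(4.0) = 4.7 + 0.6 + 0.4 + 0.7 + 2.4 = 8.8
5. 1.35(3.6) = 4.9
6. 1.4(3.6) + 0.8(4.0) + 0.2(3.6) = 9.0
7. 1.3(3.6) + 1.3(4.7) + 0.2(1.9) = 4.7 + 6.1 + 0.4 = 11.2
Maximum is from combination 7.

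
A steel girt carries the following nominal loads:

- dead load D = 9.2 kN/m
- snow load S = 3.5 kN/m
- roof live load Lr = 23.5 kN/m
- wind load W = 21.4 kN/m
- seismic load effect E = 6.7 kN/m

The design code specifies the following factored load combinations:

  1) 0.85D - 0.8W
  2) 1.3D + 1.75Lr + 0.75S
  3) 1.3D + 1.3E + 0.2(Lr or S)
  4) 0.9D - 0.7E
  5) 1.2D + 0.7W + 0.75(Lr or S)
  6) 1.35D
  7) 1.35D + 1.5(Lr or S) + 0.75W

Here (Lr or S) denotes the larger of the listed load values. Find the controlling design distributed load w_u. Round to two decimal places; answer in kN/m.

63.72 kN/m

(Lr or S) → Lr = 23.5 kN/m.
1) 0.85(9.2) - 0.8(21.4) = 7.82 - 17.12 = -9.30
2) 1.3(9.2) + 1.75(23.5) + 0.75(3.5) = 55.71
3) 1.3(9.2) + 1.3(6.7) + 0.2(23.5) = 11.96 + 8.71 + 4.70 = 25.37
4) 0.9(9.2) - 0.7(6.7) = 8.28 - 4.69 = 3.59
5) 1.2(9.2) + 0.7(21.4) + 0.75(23.5) = 11.04 + 14.98 + 17.63 = 43.65
6) 1.35(9.2) = 12.42
7) 1.35(9.2) + 1.5(23.5) + 0.75(21.4) = 12.42 + 35.25 + 16.05 = 63.72
Combination 7 governs: w_u = 63.72 kN/m.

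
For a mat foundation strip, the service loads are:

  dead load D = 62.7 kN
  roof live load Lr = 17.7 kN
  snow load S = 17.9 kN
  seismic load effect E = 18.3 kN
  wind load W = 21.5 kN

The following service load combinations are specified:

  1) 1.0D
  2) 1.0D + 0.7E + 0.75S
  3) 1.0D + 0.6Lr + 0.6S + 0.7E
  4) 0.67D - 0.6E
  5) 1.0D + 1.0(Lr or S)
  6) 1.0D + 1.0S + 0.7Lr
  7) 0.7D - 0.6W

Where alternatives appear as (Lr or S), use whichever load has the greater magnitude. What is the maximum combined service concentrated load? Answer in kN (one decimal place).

96.9 kN

(Lr or S) → S = 17.9 kN.
1) 1.0(62.7) = 62.7
2) 1.0(62.7) + 0.7(18.3) + 0.75(17.9) = 62.7 + 12.8 + 13.4 = 88.9
3) 1.0(62.7) + 0.6(17.7) + 0.6(17.9) + 0.7(18.3) = 96.9
4) 0.67(62.7) - 0.6(18.3) = 42.0 - 11.0 = 31.0
5) 1.0(62.7) + 1.0(17.9) = 62.7 + 17.9 = 80.6
6) 1.0(62.7) + 1.0(17.9) + 0.7(17.7) = 62.7 + 17.9 + 12.4 = 93.0
7) 0.7(62.7) - 0.6(21.5) = 43.9 - 12.9 = 31.0
Combination 3 governs: P = 96.9 kN.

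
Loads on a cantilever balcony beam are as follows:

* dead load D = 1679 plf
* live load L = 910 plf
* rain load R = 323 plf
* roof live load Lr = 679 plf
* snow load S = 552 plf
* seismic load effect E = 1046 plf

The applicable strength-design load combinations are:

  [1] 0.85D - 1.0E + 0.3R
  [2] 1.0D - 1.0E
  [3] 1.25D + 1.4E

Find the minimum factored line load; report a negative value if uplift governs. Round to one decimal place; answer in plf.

[1] 0.85(1679) - 1.0(1046) + 0.3(323) = 1427.2 - 1046.0 + 96.9 = 478.1
[2] 1.0(1679) - 1.0(1046) = 1679.0 - 1046.0 = 633.0
[3] 1.25(1679) + 1.4(1046) = 2098.8 + 1464.4 = 3563.2
Combination 1 gives the minimum: 478.1 plf.

478.1 plf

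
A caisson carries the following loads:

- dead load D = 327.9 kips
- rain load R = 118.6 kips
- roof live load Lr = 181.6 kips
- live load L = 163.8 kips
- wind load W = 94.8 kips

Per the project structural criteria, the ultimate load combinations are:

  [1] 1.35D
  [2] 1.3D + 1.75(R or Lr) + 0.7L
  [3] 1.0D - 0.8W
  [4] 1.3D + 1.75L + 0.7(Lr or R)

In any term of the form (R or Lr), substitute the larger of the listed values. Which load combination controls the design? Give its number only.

(R or Lr) → Lr = 181.6 kips; (Lr or R) → Lr = 181.6 kips.
[1] 1.35(327.9) = 442.67
[2] 1.3(327.9) + 1.75(181.6) + 0.7(163.8) = 426.27 + 317.80 + 114.66 = 858.73
[3] 1.0(327.9) - 0.8(94.8) = 327.90 - 75.84 = 252.06
[4] 1.3(327.9) + 1.75(163.8) + 0.7(181.6) = 426.27 + 286.65 + 127.12 = 840.04
The largest value is 858.73 kips from combination 2.

Combination 2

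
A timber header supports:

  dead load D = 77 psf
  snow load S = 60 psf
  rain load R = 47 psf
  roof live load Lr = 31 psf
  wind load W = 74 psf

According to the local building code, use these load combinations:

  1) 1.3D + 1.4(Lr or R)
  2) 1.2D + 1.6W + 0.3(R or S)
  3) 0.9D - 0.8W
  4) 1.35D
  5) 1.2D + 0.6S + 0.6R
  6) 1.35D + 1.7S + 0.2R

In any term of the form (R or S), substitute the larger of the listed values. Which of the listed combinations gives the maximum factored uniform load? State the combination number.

Combination 2

(Lr or R) → R = 47 psf; (R or S) → S = 60 psf.
1) 1.3(77) + 1.4(47) = 100.10 + 65.80 = 165.90
2) 1.2(77) + 1.6(74) + 0.3(60) = 92.40 + 118.40 + 18.00 = 228.80
3) 0.9(77) - 0.8(74) = 69.30 - 59.20 = 10.10
4) 1.35(77) = 103.95
5) 1.2(77) + 0.6(60) + 0.6(47) = 92.40 + 36.00 + 28.20 = 156.60
6) 1.35(77) + 1.7(60) + 0.2(47) = 103.95 + 102.00 + 9.40 = 215.35
The largest value is 228.80 psf from combination 2.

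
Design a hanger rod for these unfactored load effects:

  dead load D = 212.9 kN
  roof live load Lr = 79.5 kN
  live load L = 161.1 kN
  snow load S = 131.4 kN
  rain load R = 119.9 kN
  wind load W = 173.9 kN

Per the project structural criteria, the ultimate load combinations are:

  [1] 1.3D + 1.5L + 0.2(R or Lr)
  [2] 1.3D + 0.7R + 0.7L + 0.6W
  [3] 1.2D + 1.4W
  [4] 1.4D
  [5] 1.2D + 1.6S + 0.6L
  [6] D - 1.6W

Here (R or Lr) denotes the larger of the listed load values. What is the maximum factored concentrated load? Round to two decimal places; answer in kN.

577.81 kN

(R or Lr) → R = 119.9 kN.
[1] 1.3(212.9) + 1.5(161.1) + 0.2(119.9) = 276.77 + 241.65 + 23.98 = 542.40
[2] 1.3(212.9) + 0.7(119.9) + 0.7(161.1) + 0.6(173.9) = 276.77 + 83.93 + 112.77 + 104.34 = 577.81
[3] 1.2(212.9) + 1.4(173.9) = 255.48 + 243.46 = 498.94
[4] 1.4(212.9) = 298.06
[5] 1.2(212.9) + 1.6(131.4) + 0.6(161.1) = 255.48 + 210.24 + 96.66 = 562.38
[6] 1.0(212.9) - 1.6(173.9) = 212.90 - 278.24 = -65.34
The controlling combination is 2, giving 577.81 kN.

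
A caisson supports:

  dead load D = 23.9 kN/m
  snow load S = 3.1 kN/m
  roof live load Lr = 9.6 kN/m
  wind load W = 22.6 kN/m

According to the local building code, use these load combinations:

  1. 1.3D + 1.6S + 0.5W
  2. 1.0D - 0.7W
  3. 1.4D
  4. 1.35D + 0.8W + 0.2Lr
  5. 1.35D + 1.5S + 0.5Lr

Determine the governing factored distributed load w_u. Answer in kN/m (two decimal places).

1. 1.3(23.9) + 1.6(3.1) + 0.5(22.6) = 47.33
2. 1.0(23.9) - 0.7(22.6) = 8.08
3. 1.4(23.9) = 33.46
4. 1.35(23.9) + 0.8(22.6) + 0.2(9.6) = 52.27
5. 1.35(23.9) + 1.5(3.1) + 0.5(9.6) = 41.72
Combination 4 governs: w_u = 52.27 kN/m.

52.27 kN/m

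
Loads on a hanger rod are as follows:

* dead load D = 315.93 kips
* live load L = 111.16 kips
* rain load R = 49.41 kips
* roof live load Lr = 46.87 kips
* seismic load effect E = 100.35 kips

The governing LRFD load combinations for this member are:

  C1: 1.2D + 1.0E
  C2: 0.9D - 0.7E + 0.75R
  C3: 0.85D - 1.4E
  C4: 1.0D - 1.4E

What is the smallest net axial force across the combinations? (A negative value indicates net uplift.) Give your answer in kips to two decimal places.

128.05 kips

C1: 1.2(315.93) + 1.0(100.35) = 379.12 + 100.35 = 479.47
C2: 0.9(315.93) - 0.7(100.35) + 0.75(49.41) = 284.34 - 70.25 + 37.06 = 251.15
C3: 0.85(315.93) - 1.4(100.35) = 268.54 - 140.49 = 128.05
C4: 1.0(315.93) - 1.4(100.35) = 315.93 - 140.49 = 175.44
Combination 3 gives the minimum: 128.05 kips.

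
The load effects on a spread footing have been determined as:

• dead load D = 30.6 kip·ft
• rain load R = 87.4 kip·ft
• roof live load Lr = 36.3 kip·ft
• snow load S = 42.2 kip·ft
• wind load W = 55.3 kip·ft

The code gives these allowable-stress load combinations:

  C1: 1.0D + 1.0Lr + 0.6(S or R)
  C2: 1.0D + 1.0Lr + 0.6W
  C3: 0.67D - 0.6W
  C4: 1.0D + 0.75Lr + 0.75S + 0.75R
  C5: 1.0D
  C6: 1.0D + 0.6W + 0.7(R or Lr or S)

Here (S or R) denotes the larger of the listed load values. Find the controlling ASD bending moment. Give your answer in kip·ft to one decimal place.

155.0 kip·ft

(S or R) → R = 87.4 kip·ft; (R or Lr or S) → R = 87.4 kip·ft.
C1: 1.0(30.6) + 1.0(36.3) + 0.6(87.4) = 30.6 + 36.3 + 52.4 = 119.3
C2: 1.0(30.6) + 1.0(36.3) + 0.6(55.3) = 30.6 + 36.3 + 33.2 = 100.1
C3: 0.67(30.6) - 0.6(55.3) = 20.5 - 33.2 = -12.7
C4: 1.0(30.6) + 0.75(36.3) + 0.75(42.2) + 0.75(87.4) = 155.0
C5: 1.0(30.6) = 30.6
C6: 1.0(30.6) + 0.6(55.3) + 0.7(87.4) = 30.6 + 33.2 + 61.2 = 125.0
Combination 4 governs: M = 155.0 kip·ft.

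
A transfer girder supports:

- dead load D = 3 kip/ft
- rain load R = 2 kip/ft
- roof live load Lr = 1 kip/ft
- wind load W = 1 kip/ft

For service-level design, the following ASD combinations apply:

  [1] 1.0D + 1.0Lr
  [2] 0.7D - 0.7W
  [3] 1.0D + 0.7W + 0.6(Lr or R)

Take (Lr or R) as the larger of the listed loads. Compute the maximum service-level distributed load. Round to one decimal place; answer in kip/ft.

4.9 kip/ft

(Lr or R) → R = 2 kip/ft.
[1] 1.0(3) + 1.0(1) = 3.0 + 1.0 = 4.0
[2] 0.7(3) - 0.7(1) = 2.1 - 0.7 = 1.4
[3] 1.0(3) + 0.7(1) + 0.6(2) = 3.0 + 0.7 + 1.2 = 4.9
The controlling combination is 3, giving 4.9 kip/ft.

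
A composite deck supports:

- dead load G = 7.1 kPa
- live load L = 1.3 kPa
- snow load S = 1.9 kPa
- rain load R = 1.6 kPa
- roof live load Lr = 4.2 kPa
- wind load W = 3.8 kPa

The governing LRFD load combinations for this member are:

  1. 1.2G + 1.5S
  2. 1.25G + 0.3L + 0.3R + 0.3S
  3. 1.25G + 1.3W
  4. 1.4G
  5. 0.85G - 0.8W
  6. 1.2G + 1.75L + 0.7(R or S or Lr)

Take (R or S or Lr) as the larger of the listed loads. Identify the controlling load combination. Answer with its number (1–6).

Combination 3

(R or S or Lr) → Lr = 4.2 kPa.
1. 1.2(7.1) + 1.5(1.9) = 8.52 + 2.85 = 11.37
2. 1.25(7.1) + 0.3(1.3) + 0.3(1.6) + 0.3(1.9) = 8.88 + 0.39 + 0.48 + 0.57 = 10.32
3. 1.25(7.1) + 1.3(3.8) = 8.88 + 4.94 = 13.82
4. 1.4(7.1) = 9.94
5. 0.85(7.1) - 0.8(3.8) = 6.04 - 3.04 = 3.00
6. 1.2(7.1) + 1.75(1.3) + 0.7(4.2) = 8.52 + 2.28 + 2.94 = 13.74
The largest value is 13.82 kPa from combination 3.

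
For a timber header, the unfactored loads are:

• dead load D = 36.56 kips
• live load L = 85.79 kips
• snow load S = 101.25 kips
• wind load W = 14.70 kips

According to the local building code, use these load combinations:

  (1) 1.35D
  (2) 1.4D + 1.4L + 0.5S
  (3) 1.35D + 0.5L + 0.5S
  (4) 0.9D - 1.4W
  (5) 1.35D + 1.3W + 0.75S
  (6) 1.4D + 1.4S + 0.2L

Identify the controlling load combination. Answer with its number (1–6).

(1) 1.35(36.56) = 49.36
(2) 1.4(36.56) + 1.4(85.79) + 0.5(101.25) = 51.18 + 120.11 + 50.63 = 221.92
(3) 1.35(36.56) + 0.5(85.79) + 0.5(101.25) = 142.88
(4) 0.9(36.56) - 1.4(14.70) = 32.90 - 20.58 = 12.32
(5) 1.35(36.56) + 1.3(14.70) + 0.75(101.25) = 144.40
(6) 1.4(36.56) + 1.4(101.25) + 0.2(85.79) = 51.18 + 141.75 + 17.16 = 210.09
The largest value is 221.92 kips from combination 2.

Combination 2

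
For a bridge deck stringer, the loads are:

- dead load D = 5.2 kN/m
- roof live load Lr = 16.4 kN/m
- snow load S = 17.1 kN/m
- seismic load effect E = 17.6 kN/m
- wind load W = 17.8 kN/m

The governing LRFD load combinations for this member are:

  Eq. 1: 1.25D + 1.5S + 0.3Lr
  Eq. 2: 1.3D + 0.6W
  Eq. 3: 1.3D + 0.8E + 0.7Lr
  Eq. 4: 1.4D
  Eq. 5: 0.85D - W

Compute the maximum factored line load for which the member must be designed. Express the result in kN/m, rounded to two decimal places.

37.07 kN/m

Eq. 1: 1.25(5.2) + 1.5(17.1) + 0.3(16.4) = 37.07
Eq. 2: 1.3(5.2) + 0.6(17.8) = 17.44
Eq. 3: 1.3(5.2) + 0.8(17.6) + 0.7(16.4) = 32.32
Eq. 4: 1.4(5.2) = 7.28
Eq. 5: 0.85(5.2) - 1.0(17.8) = -13.38
Maximum is from combination 1.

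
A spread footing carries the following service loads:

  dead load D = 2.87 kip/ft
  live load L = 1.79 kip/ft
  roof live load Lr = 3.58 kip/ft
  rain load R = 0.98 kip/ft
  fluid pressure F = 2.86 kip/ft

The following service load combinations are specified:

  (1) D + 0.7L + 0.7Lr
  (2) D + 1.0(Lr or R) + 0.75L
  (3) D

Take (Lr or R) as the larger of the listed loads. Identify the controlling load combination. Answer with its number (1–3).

(Lr or R) → Lr = 3.58 kip/ft.
(1) 1.0(2.87) + 0.7(1.79) + 0.7(3.58) = 6.63
(2) 1.0(2.87) + 1.0(3.58) + 0.75(1.79) = 7.79
(3) 1.0(2.87) = 2.87
The largest value is 7.79 kip/ft from combination 2.

Combination 2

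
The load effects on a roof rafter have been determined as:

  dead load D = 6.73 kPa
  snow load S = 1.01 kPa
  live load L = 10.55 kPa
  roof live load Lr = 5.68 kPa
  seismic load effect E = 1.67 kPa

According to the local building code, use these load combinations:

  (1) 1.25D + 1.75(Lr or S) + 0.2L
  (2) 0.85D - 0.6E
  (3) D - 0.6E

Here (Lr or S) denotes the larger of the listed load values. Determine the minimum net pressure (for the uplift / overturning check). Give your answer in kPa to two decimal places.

4.72 kPa

(Lr or S) → Lr = 5.68 kPa.
(1) 1.25(6.73) + 1.75(5.68) + 0.2(10.55) = 20.46
(2) 0.85(6.73) - 0.6(1.67) = 4.72
(3) 1.0(6.73) - 0.6(1.67) = 5.73
Combination 2 gives the minimum: 4.72 kPa.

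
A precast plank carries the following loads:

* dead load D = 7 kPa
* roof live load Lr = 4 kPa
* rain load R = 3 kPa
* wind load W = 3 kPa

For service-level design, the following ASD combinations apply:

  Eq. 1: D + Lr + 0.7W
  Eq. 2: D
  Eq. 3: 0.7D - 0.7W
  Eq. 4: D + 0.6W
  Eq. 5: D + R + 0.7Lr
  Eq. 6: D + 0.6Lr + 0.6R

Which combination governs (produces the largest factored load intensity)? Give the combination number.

Eq. 1: 1.0(7) + 1.0(4) + 0.7(3) = 7.0 + 4.0 + 2.1 = 13.1
Eq. 2: 1.0(7) = 7.0
Eq. 3: 0.7(7) - 0.7(3) = 4.9 - 2.1 = 2.8
Eq. 4: 1.0(7) + 0.6(3) = 7.0 + 1.8 = 8.8
Eq. 5: 1.0(7) + 1.0(3) + 0.7(4) = 7.0 + 3.0 + 2.8 = 12.8
Eq. 6: 1.0(7) + 0.6(4) + 0.6(3) = 7.0 + 2.4 + 1.8 = 11.2
The largest value is 13.1 kPa from combination 1.

Combination 1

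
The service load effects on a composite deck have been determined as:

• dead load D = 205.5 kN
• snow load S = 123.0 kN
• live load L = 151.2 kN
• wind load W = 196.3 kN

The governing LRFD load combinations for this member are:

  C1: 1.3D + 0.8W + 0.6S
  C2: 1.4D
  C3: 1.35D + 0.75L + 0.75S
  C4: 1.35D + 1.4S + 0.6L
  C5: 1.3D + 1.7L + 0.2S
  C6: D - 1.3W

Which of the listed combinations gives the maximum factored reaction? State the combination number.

Combination 5

C1: 1.3(205.5) + 0.8(196.3) + 0.6(123.0) = 498.0
C2: 1.4(205.5) = 287.7
C3: 1.35(205.5) + 0.75(151.2) + 0.75(123.0) = 483.1
C4: 1.35(205.5) + 1.4(123.0) + 0.6(151.2) = 540.3
C5: 1.3(205.5) + 1.7(151.2) + 0.2(123.0) = 548.8
C6: 1.0(205.5) - 1.3(196.3) = -49.7
The largest value is 548.8 kN from combination 5.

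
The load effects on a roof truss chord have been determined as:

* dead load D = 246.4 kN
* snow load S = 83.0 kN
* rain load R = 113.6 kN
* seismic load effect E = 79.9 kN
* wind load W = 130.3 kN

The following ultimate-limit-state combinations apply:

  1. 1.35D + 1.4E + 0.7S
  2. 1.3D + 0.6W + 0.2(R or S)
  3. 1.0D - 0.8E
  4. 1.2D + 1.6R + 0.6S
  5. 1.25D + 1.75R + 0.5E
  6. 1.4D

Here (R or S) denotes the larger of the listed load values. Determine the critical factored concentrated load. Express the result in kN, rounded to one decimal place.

546.8 kN

(R or S) → R = 113.6 kN.
1. 1.35(246.4) + 1.4(79.9) + 0.7(83.0) = 332.6 + 111.9 + 58.1 = 502.6
2. 1.3(246.4) + 0.6(130.3) + 0.2(113.6) = 320.3 + 78.2 + 22.7 = 421.2
3. 1.0(246.4) - 0.8(79.9) = 246.4 - 63.9 = 182.5
4. 1.2(246.4) + 1.6(113.6) + 0.6(83.0) = 527.2
5. 1.25(246.4) + 1.75(113.6) + 0.5(79.9) = 308.0 + 198.8 + 40.0 = 546.8
6. 1.4(246.4) = 345.0
Combination 5 governs: P_u = 546.8 kN.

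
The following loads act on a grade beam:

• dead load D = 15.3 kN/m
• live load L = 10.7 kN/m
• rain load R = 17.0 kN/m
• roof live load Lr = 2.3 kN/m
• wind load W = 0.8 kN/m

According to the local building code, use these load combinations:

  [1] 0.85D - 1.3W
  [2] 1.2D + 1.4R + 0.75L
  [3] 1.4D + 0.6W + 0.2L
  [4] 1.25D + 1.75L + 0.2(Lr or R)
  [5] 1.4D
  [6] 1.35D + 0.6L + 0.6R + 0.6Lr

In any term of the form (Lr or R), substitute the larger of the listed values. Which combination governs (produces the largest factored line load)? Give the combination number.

Combination 2

(Lr or R) → R = 17.0 kN/m.
[1] 0.85(15.3) - 1.3(0.8) = 13.0 - 1.0 = 12.0
[2] 1.2(15.3) + 1.4(17.0) + 0.75(10.7) = 18.4 + 23.8 + 8.0 = 50.2
[3] 1.4(15.3) + 0.6(0.8) + 0.2(10.7) = 21.4 + 0.5 + 2.1 = 24.0
[4] 1.25(15.3) + 1.75(10.7) + 0.2(17.0) = 41.3
[5] 1.4(15.3) = 21.4
[6] 1.35(15.3) + 0.6(10.7) + 0.6(17.0) + 0.6(2.3) = 20.7 + 6.4 + 10.2 + 1.4 = 38.7
The largest value is 50.2 kN/m from combination 2.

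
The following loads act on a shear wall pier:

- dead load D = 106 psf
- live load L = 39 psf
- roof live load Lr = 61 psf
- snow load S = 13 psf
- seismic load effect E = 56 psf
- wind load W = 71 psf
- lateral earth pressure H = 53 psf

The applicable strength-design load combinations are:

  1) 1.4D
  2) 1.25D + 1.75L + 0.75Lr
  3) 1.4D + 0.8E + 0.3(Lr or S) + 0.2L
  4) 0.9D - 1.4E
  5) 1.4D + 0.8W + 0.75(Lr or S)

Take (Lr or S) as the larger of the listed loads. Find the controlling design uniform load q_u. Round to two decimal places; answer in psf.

(Lr or S) → Lr = 61 psf.
1) 1.4(106) = 148.40
2) 1.25(106) + 1.75(39) + 0.75(61) = 246.50
3) 1.4(106) + 0.8(56) + 0.3(61) + 0.2(39) = 219.30
4) 0.9(106) - 1.4(56) = 17.00
5) 1.4(106) + 0.8(71) + 0.75(61) = 250.95
Combination 5 governs: q_u = 250.95 psf.

250.95 psf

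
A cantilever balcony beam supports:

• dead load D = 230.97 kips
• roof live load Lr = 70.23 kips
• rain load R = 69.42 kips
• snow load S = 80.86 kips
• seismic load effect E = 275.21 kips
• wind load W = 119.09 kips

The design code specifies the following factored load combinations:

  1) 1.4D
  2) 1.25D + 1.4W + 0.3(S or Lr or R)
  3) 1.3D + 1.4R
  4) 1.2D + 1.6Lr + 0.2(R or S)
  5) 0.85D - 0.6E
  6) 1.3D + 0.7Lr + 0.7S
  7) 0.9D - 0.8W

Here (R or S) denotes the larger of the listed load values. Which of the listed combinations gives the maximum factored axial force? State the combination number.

(S or Lr or R) → S = 80.86 kips; (R or S) → S = 80.86 kips.
1) 1.4(230.97) = 323.36
2) 1.25(230.97) + 1.4(119.09) + 0.3(80.86) = 479.70
3) 1.3(230.97) + 1.4(69.42) = 397.45
4) 1.2(230.97) + 1.6(70.23) + 0.2(80.86) = 405.70
5) 0.85(230.97) - 0.6(275.21) = 31.20
6) 1.3(230.97) + 0.7(70.23) + 0.7(80.86) = 406.02
7) 0.9(230.97) - 0.8(119.09) = 112.60
The largest value is 479.70 kips from combination 2.

Combination 2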